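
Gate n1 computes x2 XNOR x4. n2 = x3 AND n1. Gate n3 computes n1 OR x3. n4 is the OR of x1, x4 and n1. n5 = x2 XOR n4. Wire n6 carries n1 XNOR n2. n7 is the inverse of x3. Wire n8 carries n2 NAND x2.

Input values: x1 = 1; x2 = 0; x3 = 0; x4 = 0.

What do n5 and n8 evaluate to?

n1 = x2 XNOR x4 = 0 XNOR 0 = 1
n2 = x3 AND n1 = 0 AND 1 = 0
n4 = x1 OR x4 OR n1 = 1 OR 0 OR 1 = 1
n5 = x2 XOR n4 = 0 XOR 1 = 1
n8 = n2 NAND x2 = 0 NAND 0 = 1

n5 = 1  n8 = 1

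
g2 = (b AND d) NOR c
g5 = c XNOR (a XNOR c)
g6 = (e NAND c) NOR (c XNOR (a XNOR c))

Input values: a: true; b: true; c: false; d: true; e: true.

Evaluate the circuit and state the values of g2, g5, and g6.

g2 = false; g5 = true; g6 = false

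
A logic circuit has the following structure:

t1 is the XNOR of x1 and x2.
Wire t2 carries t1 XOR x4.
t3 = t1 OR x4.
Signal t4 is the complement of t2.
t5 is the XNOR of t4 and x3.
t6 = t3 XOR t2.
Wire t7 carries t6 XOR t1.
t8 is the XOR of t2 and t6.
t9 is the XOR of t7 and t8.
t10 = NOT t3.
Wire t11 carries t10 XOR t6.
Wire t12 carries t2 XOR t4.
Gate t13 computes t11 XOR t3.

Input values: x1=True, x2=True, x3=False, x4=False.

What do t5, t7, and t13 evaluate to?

t1 = x1 XNOR x2 = True XNOR True = True
t2 = t1 XOR x4 = True XOR False = True
t3 = t1 OR x4 = True OR False = True
t4 = NOT t2 = NOT True = False
t5 = t4 XNOR x3 = False XNOR False = True
t6 = t3 XOR t2 = True XOR True = False
t7 = t6 XOR t1 = False XOR True = True
t10 = NOT t3 = NOT True = False
t11 = t10 XOR t6 = False XOR False = False
t13 = t11 XOR t3 = False XOR True = True

t5 = True  t7 = True  t13 = True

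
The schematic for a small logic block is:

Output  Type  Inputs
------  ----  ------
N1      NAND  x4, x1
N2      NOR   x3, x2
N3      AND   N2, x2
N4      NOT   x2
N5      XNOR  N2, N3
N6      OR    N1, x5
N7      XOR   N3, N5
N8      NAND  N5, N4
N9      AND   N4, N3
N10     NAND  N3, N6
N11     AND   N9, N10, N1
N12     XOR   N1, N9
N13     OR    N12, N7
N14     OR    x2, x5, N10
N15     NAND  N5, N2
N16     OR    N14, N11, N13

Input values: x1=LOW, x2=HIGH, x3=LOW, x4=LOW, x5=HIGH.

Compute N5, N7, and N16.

N1 = x4 NAND x1 = LOW NAND LOW = HIGH
N2 = x3 NOR x2 = LOW NOR HIGH = LOW
N3 = N2 AND x2 = LOW AND HIGH = LOW
N4 = NOT x2 = NOT HIGH = LOW
N5 = N2 XNOR N3 = LOW XNOR LOW = HIGH
N6 = N1 OR x5 = HIGH OR HIGH = HIGH
N7 = N3 XOR N5 = LOW XOR HIGH = HIGH
N9 = N4 AND N3 = LOW AND LOW = LOW
N10 = N3 NAND N6 = LOW NAND HIGH = HIGH
N11 = N9 AND N10 AND N1 = LOW AND HIGH AND HIGH = LOW
N12 = N1 XOR N9 = HIGH XOR LOW = HIGH
N13 = N12 OR N7 = HIGH OR HIGH = HIGH
N14 = x2 OR x5 OR N10 = HIGH OR HIGH OR HIGH = HIGH
N16 = N14 OR N11 OR N13 = HIGH OR LOW OR HIGH = HIGH

N5 = HIGH  N7 = HIGH  N16 = HIGH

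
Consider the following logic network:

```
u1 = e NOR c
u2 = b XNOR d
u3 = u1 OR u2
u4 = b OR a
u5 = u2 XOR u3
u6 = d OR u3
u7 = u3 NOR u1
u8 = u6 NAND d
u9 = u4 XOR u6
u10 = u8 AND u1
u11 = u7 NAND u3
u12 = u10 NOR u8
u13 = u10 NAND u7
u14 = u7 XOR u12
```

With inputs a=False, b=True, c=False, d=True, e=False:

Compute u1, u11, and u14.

u1 = True; u11 = True; u14 = True

u1 = e NOR c = False NOR False = True
u2 = b XNOR d = True XNOR True = True
u3 = u1 OR u2 = True OR True = True
u6 = d OR u3 = True OR True = True
u7 = u3 NOR u1 = True NOR True = False
u8 = u6 NAND d = True NAND True = False
u10 = u8 AND u1 = False AND True = False
u11 = u7 NAND u3 = False NAND True = True
u12 = u10 NOR u8 = False NOR False = True
u14 = u7 XOR u12 = False XOR True = True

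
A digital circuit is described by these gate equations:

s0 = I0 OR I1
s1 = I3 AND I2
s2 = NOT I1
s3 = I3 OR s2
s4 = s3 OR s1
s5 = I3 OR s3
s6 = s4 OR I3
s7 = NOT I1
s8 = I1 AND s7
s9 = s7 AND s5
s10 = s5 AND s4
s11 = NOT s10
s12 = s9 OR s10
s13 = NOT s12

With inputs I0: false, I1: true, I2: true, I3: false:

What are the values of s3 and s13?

s3 = false, s13 = true

s1 = I3 AND I2 = false AND true = false
s2 = NOT I1 = NOT true = false
s3 = I3 OR s2 = false OR false = false
s4 = s3 OR s1 = false OR false = false
s5 = I3 OR s3 = false OR false = false
s7 = NOT I1 = NOT true = false
s9 = s7 AND s5 = false AND false = false
s10 = s5 AND s4 = false AND false = false
s12 = s9 OR s10 = false OR false = false
s13 = NOT s12 = NOT false = true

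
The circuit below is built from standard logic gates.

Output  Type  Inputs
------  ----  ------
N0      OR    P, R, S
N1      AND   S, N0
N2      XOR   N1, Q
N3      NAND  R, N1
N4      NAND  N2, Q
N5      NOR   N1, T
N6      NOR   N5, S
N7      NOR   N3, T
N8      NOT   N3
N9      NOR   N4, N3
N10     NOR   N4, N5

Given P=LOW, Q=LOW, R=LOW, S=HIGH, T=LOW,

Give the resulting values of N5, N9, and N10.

N5 = LOW  N9 = LOW  N10 = LOW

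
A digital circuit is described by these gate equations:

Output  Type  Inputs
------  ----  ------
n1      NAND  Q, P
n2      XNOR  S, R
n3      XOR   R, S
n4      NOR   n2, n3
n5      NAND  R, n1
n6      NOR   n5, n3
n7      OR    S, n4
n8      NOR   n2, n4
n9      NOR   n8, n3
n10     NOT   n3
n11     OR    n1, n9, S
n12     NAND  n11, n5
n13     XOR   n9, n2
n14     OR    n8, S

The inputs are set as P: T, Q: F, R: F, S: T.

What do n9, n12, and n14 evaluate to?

n9 = F  n12 = F  n14 = T

n1 = Q NAND P = F NAND T = T
n2 = S XNOR R = T XNOR F = F
n3 = R XOR S = F XOR T = T
n4 = n2 NOR n3 = F NOR T = F
n5 = R NAND n1 = F NAND T = T
n8 = n2 NOR n4 = F NOR F = T
n9 = n8 NOR n3 = T NOR T = F
n11 = n1 OR n9 OR S = T OR F OR T = T
n12 = n11 NAND n5 = T NAND T = F
n14 = n8 OR S = T OR T = T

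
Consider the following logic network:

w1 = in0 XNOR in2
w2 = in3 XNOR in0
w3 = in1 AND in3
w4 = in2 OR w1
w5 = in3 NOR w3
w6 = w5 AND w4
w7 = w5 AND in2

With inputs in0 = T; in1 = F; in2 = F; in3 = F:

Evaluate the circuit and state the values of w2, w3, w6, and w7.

w1 = in0 XNOR in2 = T XNOR F = F
w2 = in3 XNOR in0 = F XNOR T = F
w3 = in1 AND in3 = F AND F = F
w4 = in2 OR w1 = F OR F = F
w5 = in3 NOR w3 = F NOR F = T
w6 = w5 AND w4 = T AND F = F
w7 = w5 AND in2 = T AND F = F

w2 = F  w3 = F  w6 = F  w7 = F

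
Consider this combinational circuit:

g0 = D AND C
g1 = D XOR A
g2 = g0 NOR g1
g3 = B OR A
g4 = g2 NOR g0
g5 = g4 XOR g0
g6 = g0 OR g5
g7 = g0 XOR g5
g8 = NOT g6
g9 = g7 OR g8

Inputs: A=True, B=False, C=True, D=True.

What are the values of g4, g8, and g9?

g4 = False, g8 = False, g9 = False

g0 = D AND C = True AND True = True
g1 = D XOR A = True XOR True = False
g2 = g0 NOR g1 = True NOR False = False
g4 = g2 NOR g0 = False NOR True = False
g5 = g4 XOR g0 = False XOR True = True
g6 = g0 OR g5 = True OR True = True
g7 = g0 XOR g5 = True XOR True = False
g8 = NOT g6 = NOT True = False
g9 = g7 OR g8 = False OR False = False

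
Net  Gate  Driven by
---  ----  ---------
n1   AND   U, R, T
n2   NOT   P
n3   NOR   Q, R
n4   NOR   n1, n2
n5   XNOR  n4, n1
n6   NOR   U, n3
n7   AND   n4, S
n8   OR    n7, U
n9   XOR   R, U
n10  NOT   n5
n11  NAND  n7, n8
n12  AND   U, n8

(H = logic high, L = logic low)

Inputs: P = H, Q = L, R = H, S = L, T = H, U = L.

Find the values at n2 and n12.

n2 = L, n12 = L

n1 = U AND R AND T = L AND H AND H = L
n2 = NOT P = NOT H = L
n4 = n1 NOR n2 = L NOR L = H
n7 = n4 AND S = H AND L = L
n8 = n7 OR U = L OR L = L
n12 = U AND n8 = L AND L = L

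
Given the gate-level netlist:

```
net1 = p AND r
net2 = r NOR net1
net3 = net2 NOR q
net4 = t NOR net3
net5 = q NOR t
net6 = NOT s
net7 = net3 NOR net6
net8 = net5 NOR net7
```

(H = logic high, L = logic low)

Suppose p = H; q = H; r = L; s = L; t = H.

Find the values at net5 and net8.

net5 = L  net8 = H

net1 = p AND r = H AND L = L
net2 = r NOR net1 = L NOR L = H
net3 = net2 NOR q = H NOR H = L
net5 = q NOR t = H NOR H = L
net6 = NOT s = NOT L = H
net7 = net3 NOR net6 = L NOR H = L
net8 = net5 NOR net7 = L NOR L = H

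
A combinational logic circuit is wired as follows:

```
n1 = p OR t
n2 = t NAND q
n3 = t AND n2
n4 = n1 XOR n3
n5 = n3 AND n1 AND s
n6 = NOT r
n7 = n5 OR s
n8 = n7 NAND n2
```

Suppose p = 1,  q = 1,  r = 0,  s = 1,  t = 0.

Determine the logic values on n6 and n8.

n6 = 1, n8 = 0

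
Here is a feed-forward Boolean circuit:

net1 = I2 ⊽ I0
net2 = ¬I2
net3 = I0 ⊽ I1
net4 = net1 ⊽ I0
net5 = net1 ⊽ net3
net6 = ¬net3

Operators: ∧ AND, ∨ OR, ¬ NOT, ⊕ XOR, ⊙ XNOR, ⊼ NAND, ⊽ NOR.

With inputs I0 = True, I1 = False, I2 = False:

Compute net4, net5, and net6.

net4 = False, net5 = True, net6 = True

net1 = I2 NOR I0 = False NOR True = False
net3 = I0 NOR I1 = True NOR False = False
net4 = net1 NOR I0 = False NOR True = False
net5 = net1 NOR net3 = False NOR False = True
net6 = NOT net3 = NOT False = True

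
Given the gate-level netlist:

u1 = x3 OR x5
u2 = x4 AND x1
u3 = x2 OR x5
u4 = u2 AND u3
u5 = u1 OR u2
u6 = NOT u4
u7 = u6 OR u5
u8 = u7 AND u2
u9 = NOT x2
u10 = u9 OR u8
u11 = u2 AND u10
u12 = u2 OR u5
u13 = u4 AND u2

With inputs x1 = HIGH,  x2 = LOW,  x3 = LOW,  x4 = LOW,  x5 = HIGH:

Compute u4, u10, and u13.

u4 = LOW; u10 = HIGH; u13 = LOW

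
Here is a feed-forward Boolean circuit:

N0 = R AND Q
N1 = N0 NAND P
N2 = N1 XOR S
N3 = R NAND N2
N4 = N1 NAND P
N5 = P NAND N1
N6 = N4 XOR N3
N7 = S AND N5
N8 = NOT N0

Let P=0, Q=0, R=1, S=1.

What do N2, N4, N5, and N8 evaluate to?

N0 = R AND Q = 1 AND 0 = 0
N1 = N0 NAND P = 0 NAND 0 = 1
N2 = N1 XOR S = 1 XOR 1 = 0
N4 = N1 NAND P = 1 NAND 0 = 1
N5 = P NAND N1 = 0 NAND 1 = 1
N8 = NOT N0 = NOT 0 = 1

N2 = 0, N4 = 1, N5 = 1, N8 = 1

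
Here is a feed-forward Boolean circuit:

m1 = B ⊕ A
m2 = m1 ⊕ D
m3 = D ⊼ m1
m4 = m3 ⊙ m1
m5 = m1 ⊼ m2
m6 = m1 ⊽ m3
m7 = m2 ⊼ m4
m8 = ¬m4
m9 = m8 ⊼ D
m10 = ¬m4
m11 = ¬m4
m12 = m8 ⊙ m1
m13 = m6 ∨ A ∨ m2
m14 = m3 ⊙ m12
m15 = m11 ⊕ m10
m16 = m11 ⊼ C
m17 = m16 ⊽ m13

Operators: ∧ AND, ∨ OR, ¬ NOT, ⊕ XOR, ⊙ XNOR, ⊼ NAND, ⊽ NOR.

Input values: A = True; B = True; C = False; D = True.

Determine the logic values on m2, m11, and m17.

m2 = True  m11 = True  m17 = False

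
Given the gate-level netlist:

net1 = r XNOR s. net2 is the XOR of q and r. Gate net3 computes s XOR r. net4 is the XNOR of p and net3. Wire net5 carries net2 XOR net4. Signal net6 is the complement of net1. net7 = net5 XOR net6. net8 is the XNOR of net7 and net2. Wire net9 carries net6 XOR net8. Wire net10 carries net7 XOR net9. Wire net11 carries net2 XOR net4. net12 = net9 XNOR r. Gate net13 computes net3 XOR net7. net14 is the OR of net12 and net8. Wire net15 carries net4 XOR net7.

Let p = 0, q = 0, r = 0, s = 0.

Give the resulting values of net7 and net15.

net1 = r XNOR s = 0 XNOR 0 = 1
net2 = q XOR r = 0 XOR 0 = 0
net3 = s XOR r = 0 XOR 0 = 0
net4 = p XNOR net3 = 0 XNOR 0 = 1
net5 = net2 XOR net4 = 0 XOR 1 = 1
net6 = NOT net1 = NOT 1 = 0
net7 = net5 XOR net6 = 1 XOR 0 = 1
net15 = net4 XOR net7 = 1 XOR 1 = 0

net7 = 1, net15 = 0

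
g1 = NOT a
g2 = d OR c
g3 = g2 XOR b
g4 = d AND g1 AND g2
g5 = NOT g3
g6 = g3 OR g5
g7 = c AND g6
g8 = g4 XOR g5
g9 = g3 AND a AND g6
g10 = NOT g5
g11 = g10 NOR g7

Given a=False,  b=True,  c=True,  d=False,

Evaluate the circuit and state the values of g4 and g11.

g1 = NOT a = NOT False = True
g2 = d OR c = False OR True = True
g3 = g2 XOR b = True XOR True = False
g4 = d AND g1 AND g2 = False AND True AND True = False
g5 = NOT g3 = NOT False = True
g6 = g3 OR g5 = False OR True = True
g7 = c AND g6 = True AND True = True
g10 = NOT g5 = NOT True = False
g11 = g10 NOR g7 = False NOR True = False

g4 = False; g11 = False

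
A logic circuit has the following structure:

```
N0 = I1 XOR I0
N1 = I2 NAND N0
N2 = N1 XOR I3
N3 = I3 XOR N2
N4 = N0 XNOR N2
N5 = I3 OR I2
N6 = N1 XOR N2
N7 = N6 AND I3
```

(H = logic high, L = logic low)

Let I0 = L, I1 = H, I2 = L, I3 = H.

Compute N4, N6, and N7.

N4 = L, N6 = H, N7 = H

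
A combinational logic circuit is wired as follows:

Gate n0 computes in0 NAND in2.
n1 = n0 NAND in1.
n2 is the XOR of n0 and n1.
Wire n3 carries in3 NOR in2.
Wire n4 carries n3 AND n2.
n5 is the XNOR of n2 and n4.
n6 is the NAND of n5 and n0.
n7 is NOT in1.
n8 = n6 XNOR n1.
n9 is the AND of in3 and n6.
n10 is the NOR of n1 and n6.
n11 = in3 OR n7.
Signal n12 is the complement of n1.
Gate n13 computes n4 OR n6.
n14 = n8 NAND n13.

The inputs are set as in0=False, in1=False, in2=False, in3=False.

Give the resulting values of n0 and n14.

n0 = True, n14 = True

n0 = in0 NAND in2 = False NAND False = True
n1 = n0 NAND in1 = True NAND False = True
n2 = n0 XOR n1 = True XOR True = False
n3 = in3 NOR in2 = False NOR False = True
n4 = n3 AND n2 = True AND False = False
n5 = n2 XNOR n4 = False XNOR False = True
n6 = n5 NAND n0 = True NAND True = False
n8 = n6 XNOR n1 = False XNOR True = False
n13 = n4 OR n6 = False OR False = False
n14 = n8 NAND n13 = False NAND False = True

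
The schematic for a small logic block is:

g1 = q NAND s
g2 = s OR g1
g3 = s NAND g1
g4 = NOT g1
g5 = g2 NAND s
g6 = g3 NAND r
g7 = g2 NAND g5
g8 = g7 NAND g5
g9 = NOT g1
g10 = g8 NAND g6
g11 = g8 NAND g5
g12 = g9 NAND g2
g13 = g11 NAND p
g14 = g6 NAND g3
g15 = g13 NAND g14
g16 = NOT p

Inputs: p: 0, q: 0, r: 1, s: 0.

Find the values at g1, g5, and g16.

g1 = q NAND s = 0 NAND 0 = 1
g2 = s OR g1 = 0 OR 1 = 1
g5 = g2 NAND s = 1 NAND 0 = 1
g16 = NOT p = NOT 0 = 1

g1 = 1, g5 = 1, g16 = 1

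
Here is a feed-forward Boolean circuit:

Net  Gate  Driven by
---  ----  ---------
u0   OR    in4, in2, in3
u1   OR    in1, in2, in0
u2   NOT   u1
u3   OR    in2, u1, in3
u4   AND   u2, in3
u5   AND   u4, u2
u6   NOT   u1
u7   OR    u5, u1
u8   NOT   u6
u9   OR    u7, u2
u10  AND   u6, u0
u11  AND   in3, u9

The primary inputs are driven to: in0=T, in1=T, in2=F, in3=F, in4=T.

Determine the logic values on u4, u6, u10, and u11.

u4 = F, u6 = F, u10 = F, u11 = F

u0 = in4 OR in2 OR in3 = T OR F OR F = T
u1 = in1 OR in2 OR in0 = T OR F OR T = T
u2 = NOT u1 = NOT T = F
u4 = u2 AND in3 = F AND F = F
u5 = u4 AND u2 = F AND F = F
u6 = NOT u1 = NOT T = F
u7 = u5 OR u1 = F OR T = T
u9 = u7 OR u2 = T OR F = T
u10 = u6 AND u0 = F AND T = F
u11 = in3 AND u9 = F AND T = F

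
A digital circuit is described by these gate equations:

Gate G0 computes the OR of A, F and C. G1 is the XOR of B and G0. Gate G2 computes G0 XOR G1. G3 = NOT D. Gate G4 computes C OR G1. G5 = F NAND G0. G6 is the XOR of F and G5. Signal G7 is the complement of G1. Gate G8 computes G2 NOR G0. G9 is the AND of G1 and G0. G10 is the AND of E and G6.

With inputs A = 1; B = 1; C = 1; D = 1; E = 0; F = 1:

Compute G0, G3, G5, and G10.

G0 = 1  G3 = 0  G5 = 0  G10 = 0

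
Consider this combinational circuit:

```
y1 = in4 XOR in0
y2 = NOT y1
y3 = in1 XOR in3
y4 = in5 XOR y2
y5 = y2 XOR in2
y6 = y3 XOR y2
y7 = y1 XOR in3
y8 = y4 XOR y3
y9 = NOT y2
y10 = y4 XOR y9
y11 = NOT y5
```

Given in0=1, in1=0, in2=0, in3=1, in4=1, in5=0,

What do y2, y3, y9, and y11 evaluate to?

y1 = in4 XOR in0 = 1 XOR 1 = 0
y2 = NOT y1 = NOT 0 = 1
y3 = in1 XOR in3 = 0 XOR 1 = 1
y5 = y2 XOR in2 = 1 XOR 0 = 1
y9 = NOT y2 = NOT 1 = 0
y11 = NOT y5 = NOT 1 = 0

y2 = 1, y3 = 1, y9 = 0, y11 = 0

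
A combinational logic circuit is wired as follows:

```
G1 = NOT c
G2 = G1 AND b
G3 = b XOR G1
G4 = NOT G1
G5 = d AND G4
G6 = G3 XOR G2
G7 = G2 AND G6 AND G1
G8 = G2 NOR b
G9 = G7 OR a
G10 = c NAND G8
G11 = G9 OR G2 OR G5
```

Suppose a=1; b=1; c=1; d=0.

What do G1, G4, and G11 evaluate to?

G1 = NOT c = NOT 1 = 0
G2 = G1 AND b = 0 AND 1 = 0
G3 = b XOR G1 = 1 XOR 0 = 1
G4 = NOT G1 = NOT 0 = 1
G5 = d AND G4 = 0 AND 1 = 0
G6 = G3 XOR G2 = 1 XOR 0 = 1
G7 = G2 AND G6 AND G1 = 0 AND 1 AND 0 = 0
G9 = G7 OR a = 0 OR 1 = 1
G11 = G9 OR G2 OR G5 = 1 OR 0 OR 0 = 1

G1 = 0; G4 = 1; G11 = 1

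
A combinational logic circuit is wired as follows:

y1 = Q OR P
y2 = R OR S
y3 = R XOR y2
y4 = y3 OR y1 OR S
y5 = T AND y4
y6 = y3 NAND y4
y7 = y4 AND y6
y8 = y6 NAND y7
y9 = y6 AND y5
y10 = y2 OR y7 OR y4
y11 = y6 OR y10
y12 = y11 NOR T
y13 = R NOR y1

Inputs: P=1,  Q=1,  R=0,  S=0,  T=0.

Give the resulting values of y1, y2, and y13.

y1 = 1, y2 = 0, y13 = 0

y1 = Q OR P = 1 OR 1 = 1
y2 = R OR S = 0 OR 0 = 0
y13 = R NOR y1 = 0 NOR 1 = 0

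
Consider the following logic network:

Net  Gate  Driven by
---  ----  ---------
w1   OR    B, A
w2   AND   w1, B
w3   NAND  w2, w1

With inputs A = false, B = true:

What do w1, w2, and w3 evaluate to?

w1 = true; w2 = true; w3 = false

w1 = B OR A = true OR false = true
w2 = w1 AND B = true AND true = true
w3 = w2 NAND w1 = true NAND true = false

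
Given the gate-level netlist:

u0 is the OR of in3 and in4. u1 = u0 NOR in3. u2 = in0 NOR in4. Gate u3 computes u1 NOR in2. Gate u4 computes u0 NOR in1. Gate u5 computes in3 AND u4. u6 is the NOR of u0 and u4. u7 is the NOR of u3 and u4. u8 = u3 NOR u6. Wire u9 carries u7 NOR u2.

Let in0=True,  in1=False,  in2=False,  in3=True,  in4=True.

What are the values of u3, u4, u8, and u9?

u0 = in3 OR in4 = True OR True = True
u1 = u0 NOR in3 = True NOR True = False
u2 = in0 NOR in4 = True NOR True = False
u3 = u1 NOR in2 = False NOR False = True
u4 = u0 NOR in1 = True NOR False = False
u6 = u0 NOR u4 = True NOR False = False
u7 = u3 NOR u4 = True NOR False = False
u8 = u3 NOR u6 = True NOR False = False
u9 = u7 NOR u2 = False NOR False = True

u3 = True  u4 = False  u8 = False  u9 = True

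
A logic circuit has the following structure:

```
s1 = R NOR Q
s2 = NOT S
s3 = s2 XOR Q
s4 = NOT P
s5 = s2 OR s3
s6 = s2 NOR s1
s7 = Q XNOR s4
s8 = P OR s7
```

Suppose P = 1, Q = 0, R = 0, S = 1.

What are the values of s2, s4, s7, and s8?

s2 = 0, s4 = 0, s7 = 1, s8 = 1

s2 = NOT S = NOT 1 = 0
s4 = NOT P = NOT 1 = 0
s7 = Q XNOR s4 = 0 XNOR 0 = 1
s8 = P OR s7 = 1 OR 1 = 1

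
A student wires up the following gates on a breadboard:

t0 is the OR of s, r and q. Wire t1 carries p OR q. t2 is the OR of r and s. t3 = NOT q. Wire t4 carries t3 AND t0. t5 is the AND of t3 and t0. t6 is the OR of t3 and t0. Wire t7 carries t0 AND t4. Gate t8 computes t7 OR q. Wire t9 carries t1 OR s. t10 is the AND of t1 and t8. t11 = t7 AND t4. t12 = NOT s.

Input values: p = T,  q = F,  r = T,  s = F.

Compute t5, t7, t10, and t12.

t5 = T, t7 = T, t10 = T, t12 = T

t0 = s OR r OR q = F OR T OR F = T
t1 = p OR q = T OR F = T
t3 = NOT q = NOT F = T
t4 = t3 AND t0 = T AND T = T
t5 = t3 AND t0 = T AND T = T
t7 = t0 AND t4 = T AND T = T
t8 = t7 OR q = T OR F = T
t10 = t1 AND t8 = T AND T = T
t12 = NOT s = NOT F = T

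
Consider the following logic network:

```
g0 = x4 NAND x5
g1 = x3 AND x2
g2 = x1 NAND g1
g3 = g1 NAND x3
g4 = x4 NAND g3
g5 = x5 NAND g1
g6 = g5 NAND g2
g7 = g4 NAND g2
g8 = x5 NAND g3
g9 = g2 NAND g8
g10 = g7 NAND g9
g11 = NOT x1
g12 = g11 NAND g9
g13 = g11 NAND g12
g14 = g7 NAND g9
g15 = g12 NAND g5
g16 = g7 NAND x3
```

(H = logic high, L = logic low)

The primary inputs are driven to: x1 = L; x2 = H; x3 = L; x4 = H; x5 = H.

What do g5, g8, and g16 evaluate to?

g1 = x3 AND x2 = L AND H = L
g2 = x1 NAND g1 = L NAND L = H
g3 = g1 NAND x3 = L NAND L = H
g4 = x4 NAND g3 = H NAND H = L
g5 = x5 NAND g1 = H NAND L = H
g7 = g4 NAND g2 = L NAND H = H
g8 = x5 NAND g3 = H NAND H = L
g16 = g7 NAND x3 = H NAND L = H

g5 = H  g8 = L  g16 = H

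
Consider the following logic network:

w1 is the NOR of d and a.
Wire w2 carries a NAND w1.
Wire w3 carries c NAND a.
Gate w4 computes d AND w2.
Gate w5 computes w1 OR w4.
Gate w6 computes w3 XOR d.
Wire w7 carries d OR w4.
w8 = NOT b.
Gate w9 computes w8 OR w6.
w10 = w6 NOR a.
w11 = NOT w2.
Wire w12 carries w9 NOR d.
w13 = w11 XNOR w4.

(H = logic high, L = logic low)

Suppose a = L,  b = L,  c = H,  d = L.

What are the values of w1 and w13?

w1 = H; w13 = H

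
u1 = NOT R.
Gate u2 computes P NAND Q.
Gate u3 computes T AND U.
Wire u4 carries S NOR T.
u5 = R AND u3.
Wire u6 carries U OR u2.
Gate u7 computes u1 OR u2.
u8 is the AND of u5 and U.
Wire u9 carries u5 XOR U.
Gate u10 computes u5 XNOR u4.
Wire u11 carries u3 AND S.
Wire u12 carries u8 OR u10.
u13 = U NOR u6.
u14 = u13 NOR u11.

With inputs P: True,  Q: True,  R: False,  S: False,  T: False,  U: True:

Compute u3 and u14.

u2 = P NAND Q = True NAND True = False
u3 = T AND U = False AND True = False
u6 = U OR u2 = True OR False = True
u11 = u3 AND S = False AND False = False
u13 = U NOR u6 = True NOR True = False
u14 = u13 NOR u11 = False NOR False = True

u3 = False; u14 = True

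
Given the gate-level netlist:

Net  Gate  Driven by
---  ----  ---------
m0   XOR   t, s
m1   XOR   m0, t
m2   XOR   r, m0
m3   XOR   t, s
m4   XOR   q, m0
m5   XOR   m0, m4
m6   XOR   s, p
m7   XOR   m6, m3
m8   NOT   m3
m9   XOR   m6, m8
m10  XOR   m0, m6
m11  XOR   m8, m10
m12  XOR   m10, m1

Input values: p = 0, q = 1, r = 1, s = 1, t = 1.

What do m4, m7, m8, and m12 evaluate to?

m4 = 1  m7 = 1  m8 = 1  m12 = 0

m0 = t XOR s = 1 XOR 1 = 0
m1 = m0 XOR t = 0 XOR 1 = 1
m3 = t XOR s = 1 XOR 1 = 0
m4 = q XOR m0 = 1 XOR 0 = 1
m6 = s XOR p = 1 XOR 0 = 1
m7 = m6 XOR m3 = 1 XOR 0 = 1
m8 = NOT m3 = NOT 0 = 1
m10 = m0 XOR m6 = 0 XOR 1 = 1
m12 = m10 XOR m1 = 1 XOR 1 = 0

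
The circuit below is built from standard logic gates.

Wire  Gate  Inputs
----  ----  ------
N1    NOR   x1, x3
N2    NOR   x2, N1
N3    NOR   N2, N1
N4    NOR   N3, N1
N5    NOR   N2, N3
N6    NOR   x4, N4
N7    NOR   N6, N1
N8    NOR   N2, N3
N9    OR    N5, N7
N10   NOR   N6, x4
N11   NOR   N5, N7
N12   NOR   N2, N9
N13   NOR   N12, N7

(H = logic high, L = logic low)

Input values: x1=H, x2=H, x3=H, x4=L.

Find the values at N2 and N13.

N2 = L, N13 = L

N1 = x1 NOR x3 = H NOR H = L
N2 = x2 NOR N1 = H NOR L = L
N3 = N2 NOR N1 = L NOR L = H
N4 = N3 NOR N1 = H NOR L = L
N5 = N2 NOR N3 = L NOR H = L
N6 = x4 NOR N4 = L NOR L = H
N7 = N6 NOR N1 = H NOR L = L
N9 = N5 OR N7 = L OR L = L
N12 = N2 NOR N9 = L NOR L = H
N13 = N12 NOR N7 = H NOR L = L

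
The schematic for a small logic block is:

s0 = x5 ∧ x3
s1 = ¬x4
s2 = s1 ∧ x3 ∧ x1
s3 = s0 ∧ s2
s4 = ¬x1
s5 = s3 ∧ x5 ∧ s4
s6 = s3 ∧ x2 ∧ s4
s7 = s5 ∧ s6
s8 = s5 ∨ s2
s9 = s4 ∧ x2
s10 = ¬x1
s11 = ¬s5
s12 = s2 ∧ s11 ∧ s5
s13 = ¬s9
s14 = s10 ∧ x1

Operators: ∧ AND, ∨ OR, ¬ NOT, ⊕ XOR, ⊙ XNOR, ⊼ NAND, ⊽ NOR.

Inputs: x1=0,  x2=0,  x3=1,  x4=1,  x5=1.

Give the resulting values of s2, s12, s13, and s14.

s0 = x5 AND x3 = 1 AND 1 = 1
s1 = NOT x4 = NOT 1 = 0
s2 = s1 AND x3 AND x1 = 0 AND 1 AND 0 = 0
s3 = s0 AND s2 = 1 AND 0 = 0
s4 = NOT x1 = NOT 0 = 1
s5 = s3 AND x5 AND s4 = 0 AND 1 AND 1 = 0
s9 = s4 AND x2 = 1 AND 0 = 0
s10 = NOT x1 = NOT 0 = 1
s11 = NOT s5 = NOT 0 = 1
s12 = s2 AND s11 AND s5 = 0 AND 1 AND 0 = 0
s13 = NOT s9 = NOT 0 = 1
s14 = s10 AND x1 = 1 AND 0 = 0

s2 = 0  s12 = 0  s13 = 1  s14 = 0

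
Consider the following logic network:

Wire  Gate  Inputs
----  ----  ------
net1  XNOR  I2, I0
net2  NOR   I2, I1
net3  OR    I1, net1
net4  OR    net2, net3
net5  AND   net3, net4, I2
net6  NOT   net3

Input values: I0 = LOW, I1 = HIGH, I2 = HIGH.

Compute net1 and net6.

net1 = LOW, net6 = LOW

net1 = I2 XNOR I0 = HIGH XNOR LOW = LOW
net3 = I1 OR net1 = HIGH OR LOW = HIGH
net6 = NOT net3 = NOT HIGH = LOW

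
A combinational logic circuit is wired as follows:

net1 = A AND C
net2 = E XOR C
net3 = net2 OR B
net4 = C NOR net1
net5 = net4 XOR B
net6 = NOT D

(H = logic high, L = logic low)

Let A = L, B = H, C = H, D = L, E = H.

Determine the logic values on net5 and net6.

net1 = A AND C = L AND H = L
net4 = C NOR net1 = H NOR L = L
net5 = net4 XOR B = L XOR H = H
net6 = NOT D = NOT L = H

net5 = H, net6 = H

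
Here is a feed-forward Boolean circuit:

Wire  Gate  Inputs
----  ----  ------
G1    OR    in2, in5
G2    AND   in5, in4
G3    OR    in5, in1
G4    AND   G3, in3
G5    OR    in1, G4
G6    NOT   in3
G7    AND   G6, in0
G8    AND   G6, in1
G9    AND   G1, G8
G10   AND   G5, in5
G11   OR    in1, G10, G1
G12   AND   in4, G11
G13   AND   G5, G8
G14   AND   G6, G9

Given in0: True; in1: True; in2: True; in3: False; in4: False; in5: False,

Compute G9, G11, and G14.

G9 = True; G11 = True; G14 = True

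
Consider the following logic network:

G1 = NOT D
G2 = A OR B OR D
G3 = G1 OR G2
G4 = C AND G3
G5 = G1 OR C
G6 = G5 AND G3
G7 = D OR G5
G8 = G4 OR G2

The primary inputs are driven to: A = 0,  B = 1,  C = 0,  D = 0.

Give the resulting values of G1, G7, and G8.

G1 = 1; G7 = 1; G8 = 1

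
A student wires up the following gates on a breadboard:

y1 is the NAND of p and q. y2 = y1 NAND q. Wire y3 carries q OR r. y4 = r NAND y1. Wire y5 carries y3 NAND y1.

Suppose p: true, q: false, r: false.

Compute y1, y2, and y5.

y1 = p NAND q = true NAND false = true
y2 = y1 NAND q = true NAND false = true
y3 = q OR r = false OR false = false
y5 = y3 NAND y1 = false NAND true = true

y1 = true  y2 = true  y5 = true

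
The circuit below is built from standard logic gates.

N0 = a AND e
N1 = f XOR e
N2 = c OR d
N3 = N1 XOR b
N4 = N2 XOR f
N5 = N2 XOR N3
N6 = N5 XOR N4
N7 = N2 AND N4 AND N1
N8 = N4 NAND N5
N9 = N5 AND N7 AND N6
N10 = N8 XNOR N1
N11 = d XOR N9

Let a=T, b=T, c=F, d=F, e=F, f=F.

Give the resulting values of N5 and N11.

N5 = T, N11 = F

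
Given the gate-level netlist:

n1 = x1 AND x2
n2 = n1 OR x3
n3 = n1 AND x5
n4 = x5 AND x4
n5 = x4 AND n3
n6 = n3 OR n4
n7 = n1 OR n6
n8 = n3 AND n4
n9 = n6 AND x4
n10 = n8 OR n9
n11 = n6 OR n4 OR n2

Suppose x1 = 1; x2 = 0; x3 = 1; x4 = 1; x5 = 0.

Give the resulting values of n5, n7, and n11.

n5 = 0; n7 = 0; n11 = 1

n1 = x1 AND x2 = 1 AND 0 = 0
n2 = n1 OR x3 = 0 OR 1 = 1
n3 = n1 AND x5 = 0 AND 0 = 0
n4 = x5 AND x4 = 0 AND 1 = 0
n5 = x4 AND n3 = 1 AND 0 = 0
n6 = n3 OR n4 = 0 OR 0 = 0
n7 = n1 OR n6 = 0 OR 0 = 0
n11 = n6 OR n4 OR n2 = 0 OR 0 OR 1 = 1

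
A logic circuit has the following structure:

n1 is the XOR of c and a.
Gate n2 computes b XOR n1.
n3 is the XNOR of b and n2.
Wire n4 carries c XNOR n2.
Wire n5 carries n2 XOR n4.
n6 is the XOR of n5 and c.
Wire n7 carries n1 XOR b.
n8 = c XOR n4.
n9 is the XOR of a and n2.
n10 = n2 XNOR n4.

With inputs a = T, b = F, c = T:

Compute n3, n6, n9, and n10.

n3 = T, n6 = T, n9 = T, n10 = T

n1 = c XOR a = T XOR T = F
n2 = b XOR n1 = F XOR F = F
n3 = b XNOR n2 = F XNOR F = T
n4 = c XNOR n2 = T XNOR F = F
n5 = n2 XOR n4 = F XOR F = F
n6 = n5 XOR c = F XOR T = T
n9 = a XOR n2 = T XOR F = T
n10 = n2 XNOR n4 = F XNOR F = T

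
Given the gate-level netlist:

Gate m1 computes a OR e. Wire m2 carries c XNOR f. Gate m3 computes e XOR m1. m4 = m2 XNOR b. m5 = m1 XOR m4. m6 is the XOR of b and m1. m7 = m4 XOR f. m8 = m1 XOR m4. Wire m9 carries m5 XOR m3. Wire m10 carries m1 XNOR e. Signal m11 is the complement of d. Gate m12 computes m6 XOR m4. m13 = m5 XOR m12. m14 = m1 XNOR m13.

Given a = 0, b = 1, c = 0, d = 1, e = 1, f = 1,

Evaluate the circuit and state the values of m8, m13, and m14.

m1 = a OR e = 0 OR 1 = 1
m2 = c XNOR f = 0 XNOR 1 = 0
m4 = m2 XNOR b = 0 XNOR 1 = 0
m5 = m1 XOR m4 = 1 XOR 0 = 1
m6 = b XOR m1 = 1 XOR 1 = 0
m8 = m1 XOR m4 = 1 XOR 0 = 1
m12 = m6 XOR m4 = 0 XOR 0 = 0
m13 = m5 XOR m12 = 1 XOR 0 = 1
m14 = m1 XNOR m13 = 1 XNOR 1 = 1

m8 = 1, m13 = 1, m14 = 1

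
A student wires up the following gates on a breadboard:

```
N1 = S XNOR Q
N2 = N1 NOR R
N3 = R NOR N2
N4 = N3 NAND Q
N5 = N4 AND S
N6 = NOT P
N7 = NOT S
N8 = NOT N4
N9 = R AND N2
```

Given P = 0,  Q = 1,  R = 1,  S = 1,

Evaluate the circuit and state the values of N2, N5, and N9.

N1 = S XNOR Q = 1 XNOR 1 = 1
N2 = N1 NOR R = 1 NOR 1 = 0
N3 = R NOR N2 = 1 NOR 0 = 0
N4 = N3 NAND Q = 0 NAND 1 = 1
N5 = N4 AND S = 1 AND 1 = 1
N9 = R AND N2 = 1 AND 0 = 0

N2 = 0, N5 = 1, N9 = 0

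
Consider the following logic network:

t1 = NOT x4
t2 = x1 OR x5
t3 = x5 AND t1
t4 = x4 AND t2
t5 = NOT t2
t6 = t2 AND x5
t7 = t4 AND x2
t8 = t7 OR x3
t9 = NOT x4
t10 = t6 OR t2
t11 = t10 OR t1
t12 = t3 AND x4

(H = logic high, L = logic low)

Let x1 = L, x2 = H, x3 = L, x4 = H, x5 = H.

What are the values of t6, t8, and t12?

t6 = H; t8 = H; t12 = L

t1 = NOT x4 = NOT H = L
t2 = x1 OR x5 = L OR H = H
t3 = x5 AND t1 = H AND L = L
t4 = x4 AND t2 = H AND H = H
t6 = t2 AND x5 = H AND H = H
t7 = t4 AND x2 = H AND H = H
t8 = t7 OR x3 = H OR L = H
t12 = t3 AND x4 = L AND H = L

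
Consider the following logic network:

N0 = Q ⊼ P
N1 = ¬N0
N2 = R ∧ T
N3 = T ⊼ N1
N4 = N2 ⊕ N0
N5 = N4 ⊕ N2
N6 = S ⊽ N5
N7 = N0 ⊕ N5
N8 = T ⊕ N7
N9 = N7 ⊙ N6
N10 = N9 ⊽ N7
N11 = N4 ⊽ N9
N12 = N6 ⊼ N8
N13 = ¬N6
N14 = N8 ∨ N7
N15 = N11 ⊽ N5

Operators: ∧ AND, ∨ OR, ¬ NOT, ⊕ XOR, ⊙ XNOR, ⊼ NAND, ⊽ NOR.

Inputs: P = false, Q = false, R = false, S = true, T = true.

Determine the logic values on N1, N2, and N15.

N0 = Q NAND P = false NAND false = true
N1 = NOT N0 = NOT true = false
N2 = R AND T = false AND true = false
N4 = N2 XOR N0 = false XOR true = true
N5 = N4 XOR N2 = true XOR false = true
N6 = S NOR N5 = true NOR true = false
N7 = N0 XOR N5 = true XOR true = false
N9 = N7 XNOR N6 = false XNOR false = true
N11 = N4 NOR N9 = true NOR true = false
N15 = N11 NOR N5 = false NOR true = false

N1 = false; N2 = false; N15 = false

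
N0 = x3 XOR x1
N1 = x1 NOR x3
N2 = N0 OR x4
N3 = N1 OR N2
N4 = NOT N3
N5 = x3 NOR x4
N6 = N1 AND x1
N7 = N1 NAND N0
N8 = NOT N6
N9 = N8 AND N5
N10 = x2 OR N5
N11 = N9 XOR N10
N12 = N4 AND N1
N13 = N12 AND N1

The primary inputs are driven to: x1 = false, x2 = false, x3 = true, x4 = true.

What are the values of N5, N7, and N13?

N5 = false  N7 = true  N13 = false

N0 = x3 XOR x1 = true XOR false = true
N1 = x1 NOR x3 = false NOR true = false
N2 = N0 OR x4 = true OR true = true
N3 = N1 OR N2 = false OR true = true
N4 = NOT N3 = NOT true = false
N5 = x3 NOR x4 = true NOR true = false
N7 = N1 NAND N0 = false NAND true = true
N12 = N4 AND N1 = false AND false = false
N13 = N12 AND N1 = false AND false = false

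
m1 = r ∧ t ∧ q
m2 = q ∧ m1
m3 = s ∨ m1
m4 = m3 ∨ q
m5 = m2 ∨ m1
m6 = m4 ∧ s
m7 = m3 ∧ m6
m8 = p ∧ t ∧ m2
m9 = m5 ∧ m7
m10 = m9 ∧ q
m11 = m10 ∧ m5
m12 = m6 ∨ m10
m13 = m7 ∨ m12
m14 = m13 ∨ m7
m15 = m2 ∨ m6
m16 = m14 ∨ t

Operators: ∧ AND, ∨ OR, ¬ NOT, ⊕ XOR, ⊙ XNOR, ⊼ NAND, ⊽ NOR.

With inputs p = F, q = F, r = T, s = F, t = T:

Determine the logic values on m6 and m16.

m1 = r AND t AND q = T AND T AND F = F
m2 = q AND m1 = F AND F = F
m3 = s OR m1 = F OR F = F
m4 = m3 OR q = F OR F = F
m5 = m2 OR m1 = F OR F = F
m6 = m4 AND s = F AND F = F
m7 = m3 AND m6 = F AND F = F
m9 = m5 AND m7 = F AND F = F
m10 = m9 AND q = F AND F = F
m12 = m6 OR m10 = F OR F = F
m13 = m7 OR m12 = F OR F = F
m14 = m13 OR m7 = F OR F = F
m16 = m14 OR t = F OR T = T

m6 = F  m16 = T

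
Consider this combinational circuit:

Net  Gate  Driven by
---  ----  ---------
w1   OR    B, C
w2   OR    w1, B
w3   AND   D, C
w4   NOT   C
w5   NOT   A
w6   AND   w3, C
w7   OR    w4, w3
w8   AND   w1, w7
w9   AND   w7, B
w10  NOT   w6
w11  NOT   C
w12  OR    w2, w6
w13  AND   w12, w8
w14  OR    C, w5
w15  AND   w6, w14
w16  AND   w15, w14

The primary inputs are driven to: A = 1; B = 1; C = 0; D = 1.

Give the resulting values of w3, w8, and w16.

w3 = 0, w8 = 1, w16 = 0

w1 = B OR C = 1 OR 0 = 1
w3 = D AND C = 1 AND 0 = 0
w4 = NOT C = NOT 0 = 1
w5 = NOT A = NOT 1 = 0
w6 = w3 AND C = 0 AND 0 = 0
w7 = w4 OR w3 = 1 OR 0 = 1
w8 = w1 AND w7 = 1 AND 1 = 1
w14 = C OR w5 = 0 OR 0 = 0
w15 = w6 AND w14 = 0 AND 0 = 0
w16 = w15 AND w14 = 0 AND 0 = 0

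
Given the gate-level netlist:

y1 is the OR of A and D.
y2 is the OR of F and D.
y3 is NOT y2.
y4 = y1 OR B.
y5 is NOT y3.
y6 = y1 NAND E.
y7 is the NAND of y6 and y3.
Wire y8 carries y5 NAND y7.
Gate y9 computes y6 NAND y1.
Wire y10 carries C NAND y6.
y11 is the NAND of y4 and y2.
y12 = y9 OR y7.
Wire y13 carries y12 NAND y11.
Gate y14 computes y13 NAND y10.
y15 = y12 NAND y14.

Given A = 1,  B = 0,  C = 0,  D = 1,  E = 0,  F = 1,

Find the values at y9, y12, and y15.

y9 = 0  y12 = 1  y15 = 1

y1 = A OR D = 1 OR 1 = 1
y2 = F OR D = 1 OR 1 = 1
y3 = NOT y2 = NOT 1 = 0
y4 = y1 OR B = 1 OR 0 = 1
y6 = y1 NAND E = 1 NAND 0 = 1
y7 = y6 NAND y3 = 1 NAND 0 = 1
y9 = y6 NAND y1 = 1 NAND 1 = 0
y10 = C NAND y6 = 0 NAND 1 = 1
y11 = y4 NAND y2 = 1 NAND 1 = 0
y12 = y9 OR y7 = 0 OR 1 = 1
y13 = y12 NAND y11 = 1 NAND 0 = 1
y14 = y13 NAND y10 = 1 NAND 1 = 0
y15 = y12 NAND y14 = 1 NAND 0 = 1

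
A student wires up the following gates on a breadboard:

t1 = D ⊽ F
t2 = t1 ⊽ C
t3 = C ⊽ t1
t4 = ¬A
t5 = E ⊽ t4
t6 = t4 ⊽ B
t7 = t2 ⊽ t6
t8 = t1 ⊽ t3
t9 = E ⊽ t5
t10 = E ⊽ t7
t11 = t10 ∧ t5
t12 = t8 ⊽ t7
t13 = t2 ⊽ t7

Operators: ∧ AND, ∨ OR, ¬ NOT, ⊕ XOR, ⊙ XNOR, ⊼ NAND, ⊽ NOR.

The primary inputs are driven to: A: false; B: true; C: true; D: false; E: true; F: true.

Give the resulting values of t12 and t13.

t12 = false  t13 = false

t1 = D NOR F = false NOR true = false
t2 = t1 NOR C = false NOR true = false
t3 = C NOR t1 = true NOR false = false
t4 = NOT A = NOT false = true
t6 = t4 NOR B = true NOR true = false
t7 = t2 NOR t6 = false NOR false = true
t8 = t1 NOR t3 = false NOR false = true
t12 = t8 NOR t7 = true NOR true = false
t13 = t2 NOR t7 = false NOR true = false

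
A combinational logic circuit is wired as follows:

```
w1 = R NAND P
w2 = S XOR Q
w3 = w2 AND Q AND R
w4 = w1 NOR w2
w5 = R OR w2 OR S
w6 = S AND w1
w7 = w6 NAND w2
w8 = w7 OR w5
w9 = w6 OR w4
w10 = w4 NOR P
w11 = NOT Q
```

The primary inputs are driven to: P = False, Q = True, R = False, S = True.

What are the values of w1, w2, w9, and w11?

w1 = True  w2 = False  w9 = True  w11 = False

w1 = R NAND P = False NAND False = True
w2 = S XOR Q = True XOR True = False
w4 = w1 NOR w2 = True NOR False = False
w6 = S AND w1 = True AND True = True
w9 = w6 OR w4 = True OR False = True
w11 = NOT Q = NOT True = False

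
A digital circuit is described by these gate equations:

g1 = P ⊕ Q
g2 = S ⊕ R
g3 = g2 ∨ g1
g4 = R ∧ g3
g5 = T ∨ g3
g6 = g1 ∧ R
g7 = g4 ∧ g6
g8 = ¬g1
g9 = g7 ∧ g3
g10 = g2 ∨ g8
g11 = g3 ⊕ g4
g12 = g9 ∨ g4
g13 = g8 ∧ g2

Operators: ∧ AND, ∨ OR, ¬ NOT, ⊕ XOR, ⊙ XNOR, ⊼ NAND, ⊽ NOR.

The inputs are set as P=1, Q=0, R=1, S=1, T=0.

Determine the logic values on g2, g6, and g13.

g2 = 0, g6 = 1, g13 = 0

g1 = P XOR Q = 1 XOR 0 = 1
g2 = S XOR R = 1 XOR 1 = 0
g6 = g1 AND R = 1 AND 1 = 1
g8 = NOT g1 = NOT 1 = 0
g13 = g8 AND g2 = 0 AND 0 = 0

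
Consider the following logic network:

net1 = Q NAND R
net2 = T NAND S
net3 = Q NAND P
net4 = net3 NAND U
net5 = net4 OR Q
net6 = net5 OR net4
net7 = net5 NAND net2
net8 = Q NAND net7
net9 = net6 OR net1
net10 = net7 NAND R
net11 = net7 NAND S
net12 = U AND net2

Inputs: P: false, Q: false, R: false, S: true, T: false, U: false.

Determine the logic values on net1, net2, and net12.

net1 = true  net2 = true  net12 = false

net1 = Q NAND R = false NAND false = true
net2 = T NAND S = false NAND true = true
net12 = U AND net2 = false AND true = false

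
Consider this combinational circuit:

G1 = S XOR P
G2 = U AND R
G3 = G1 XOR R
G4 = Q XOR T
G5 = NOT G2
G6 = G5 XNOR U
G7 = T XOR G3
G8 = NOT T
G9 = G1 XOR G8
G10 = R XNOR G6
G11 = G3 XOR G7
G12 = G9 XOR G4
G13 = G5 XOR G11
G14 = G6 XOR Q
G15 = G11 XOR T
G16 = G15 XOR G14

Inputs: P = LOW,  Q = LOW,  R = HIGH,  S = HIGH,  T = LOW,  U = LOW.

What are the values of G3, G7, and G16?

G3 = LOW, G7 = LOW, G16 = LOW

G1 = S XOR P = HIGH XOR LOW = HIGH
G2 = U AND R = LOW AND HIGH = LOW
G3 = G1 XOR R = HIGH XOR HIGH = LOW
G5 = NOT G2 = NOT LOW = HIGH
G6 = G5 XNOR U = HIGH XNOR LOW = LOW
G7 = T XOR G3 = LOW XOR LOW = LOW
G11 = G3 XOR G7 = LOW XOR LOW = LOW
G14 = G6 XOR Q = LOW XOR LOW = LOW
G15 = G11 XOR T = LOW XOR LOW = LOW
G16 = G15 XOR G14 = LOW XOR LOW = LOW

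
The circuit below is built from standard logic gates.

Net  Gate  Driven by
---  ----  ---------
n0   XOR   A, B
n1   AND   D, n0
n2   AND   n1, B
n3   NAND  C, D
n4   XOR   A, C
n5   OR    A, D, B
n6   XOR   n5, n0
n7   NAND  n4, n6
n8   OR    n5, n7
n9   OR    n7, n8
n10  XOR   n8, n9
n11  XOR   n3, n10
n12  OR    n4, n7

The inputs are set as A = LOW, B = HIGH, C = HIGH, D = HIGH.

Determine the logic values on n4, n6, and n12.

n4 = HIGH; n6 = LOW; n12 = HIGH

n0 = A XOR B = LOW XOR HIGH = HIGH
n4 = A XOR C = LOW XOR HIGH = HIGH
n5 = A OR D OR B = LOW OR HIGH OR HIGH = HIGH
n6 = n5 XOR n0 = HIGH XOR HIGH = LOW
n7 = n4 NAND n6 = HIGH NAND LOW = HIGH
n12 = n4 OR n7 = HIGH OR HIGH = HIGH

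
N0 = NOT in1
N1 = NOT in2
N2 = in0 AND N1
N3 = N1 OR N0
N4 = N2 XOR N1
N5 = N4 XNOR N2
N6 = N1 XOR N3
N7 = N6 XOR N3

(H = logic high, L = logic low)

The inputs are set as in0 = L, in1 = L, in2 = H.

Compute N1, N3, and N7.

N1 = L  N3 = H  N7 = L

N0 = NOT in1 = NOT L = H
N1 = NOT in2 = NOT H = L
N3 = N1 OR N0 = L OR H = H
N6 = N1 XOR N3 = L XOR H = H
N7 = N6 XOR N3 = H XOR H = L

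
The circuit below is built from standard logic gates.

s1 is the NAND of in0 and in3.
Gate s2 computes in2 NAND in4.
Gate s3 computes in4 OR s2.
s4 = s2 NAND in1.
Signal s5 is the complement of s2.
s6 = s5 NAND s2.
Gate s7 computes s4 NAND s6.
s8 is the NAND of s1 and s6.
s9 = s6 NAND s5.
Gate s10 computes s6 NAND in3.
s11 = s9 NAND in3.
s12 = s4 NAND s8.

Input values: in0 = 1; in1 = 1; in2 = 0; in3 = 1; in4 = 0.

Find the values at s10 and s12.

s10 = 0  s12 = 1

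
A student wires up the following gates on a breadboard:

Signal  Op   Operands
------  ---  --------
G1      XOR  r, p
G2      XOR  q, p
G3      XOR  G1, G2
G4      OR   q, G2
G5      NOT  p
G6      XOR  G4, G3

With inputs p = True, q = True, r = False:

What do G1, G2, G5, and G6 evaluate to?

G1 = True, G2 = False, G5 = False, G6 = False

G1 = r XOR p = False XOR True = True
G2 = q XOR p = True XOR True = False
G3 = G1 XOR G2 = True XOR False = True
G4 = q OR G2 = True OR False = True
G5 = NOT p = NOT True = False
G6 = G4 XOR G3 = True XOR True = False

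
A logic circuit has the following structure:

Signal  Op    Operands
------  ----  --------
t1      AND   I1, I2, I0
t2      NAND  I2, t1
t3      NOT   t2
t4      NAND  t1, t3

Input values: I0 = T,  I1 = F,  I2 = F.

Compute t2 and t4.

t2 = T; t4 = T

t1 = I1 AND I2 AND I0 = F AND F AND T = F
t2 = I2 NAND t1 = F NAND F = T
t3 = NOT t2 = NOT T = F
t4 = t1 NAND t3 = F NAND F = T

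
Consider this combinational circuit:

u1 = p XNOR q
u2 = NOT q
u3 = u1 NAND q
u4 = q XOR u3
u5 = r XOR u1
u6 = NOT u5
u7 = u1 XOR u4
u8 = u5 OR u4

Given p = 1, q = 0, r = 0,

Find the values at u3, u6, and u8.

u1 = p XNOR q = 1 XNOR 0 = 0
u3 = u1 NAND q = 0 NAND 0 = 1
u4 = q XOR u3 = 0 XOR 1 = 1
u5 = r XOR u1 = 0 XOR 0 = 0
u6 = NOT u5 = NOT 0 = 1
u8 = u5 OR u4 = 0 OR 1 = 1

u3 = 1  u6 = 1  u8 = 1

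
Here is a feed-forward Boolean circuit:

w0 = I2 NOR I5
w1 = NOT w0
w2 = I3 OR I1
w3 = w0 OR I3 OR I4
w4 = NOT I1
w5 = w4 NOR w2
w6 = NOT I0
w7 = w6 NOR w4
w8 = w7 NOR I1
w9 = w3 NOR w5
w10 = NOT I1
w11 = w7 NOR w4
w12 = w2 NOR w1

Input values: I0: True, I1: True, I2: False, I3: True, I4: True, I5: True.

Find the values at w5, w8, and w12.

w5 = False, w8 = False, w12 = False

w0 = I2 NOR I5 = False NOR True = False
w1 = NOT w0 = NOT False = True
w2 = I3 OR I1 = True OR True = True
w4 = NOT I1 = NOT True = False
w5 = w4 NOR w2 = False NOR True = False
w6 = NOT I0 = NOT True = False
w7 = w6 NOR w4 = False NOR False = True
w8 = w7 NOR I1 = True NOR True = False
w12 = w2 NOR w1 = True NOR True = False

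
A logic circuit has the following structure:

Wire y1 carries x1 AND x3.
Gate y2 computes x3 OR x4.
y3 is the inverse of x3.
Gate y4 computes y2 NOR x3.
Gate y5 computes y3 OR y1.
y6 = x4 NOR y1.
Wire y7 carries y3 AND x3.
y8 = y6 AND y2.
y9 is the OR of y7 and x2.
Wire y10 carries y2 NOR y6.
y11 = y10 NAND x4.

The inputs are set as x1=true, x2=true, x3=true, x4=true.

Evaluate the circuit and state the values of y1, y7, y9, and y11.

y1 = x1 AND x3 = true AND true = true
y2 = x3 OR x4 = true OR true = true
y3 = NOT x3 = NOT true = false
y6 = x4 NOR y1 = true NOR true = false
y7 = y3 AND x3 = false AND true = false
y9 = y7 OR x2 = false OR true = true
y10 = y2 NOR y6 = true NOR false = false
y11 = y10 NAND x4 = false NAND true = true

y1 = true, y7 = false, y9 = true, y11 = true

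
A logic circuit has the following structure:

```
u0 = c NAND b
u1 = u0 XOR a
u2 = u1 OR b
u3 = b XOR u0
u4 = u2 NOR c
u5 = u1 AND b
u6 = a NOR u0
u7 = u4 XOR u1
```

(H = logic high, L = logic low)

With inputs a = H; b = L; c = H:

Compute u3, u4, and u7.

u3 = H  u4 = L  u7 = L

u0 = c NAND b = H NAND L = H
u1 = u0 XOR a = H XOR H = L
u2 = u1 OR b = L OR L = L
u3 = b XOR u0 = L XOR H = H
u4 = u2 NOR c = L NOR H = L
u7 = u4 XOR u1 = L XOR L = L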